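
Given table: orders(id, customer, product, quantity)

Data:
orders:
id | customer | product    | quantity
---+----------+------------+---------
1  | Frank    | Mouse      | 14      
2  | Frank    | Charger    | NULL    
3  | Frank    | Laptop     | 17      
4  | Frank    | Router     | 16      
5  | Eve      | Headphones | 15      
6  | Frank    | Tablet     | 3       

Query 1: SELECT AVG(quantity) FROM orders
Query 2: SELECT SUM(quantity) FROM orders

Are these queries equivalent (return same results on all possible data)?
No, not equivalent

Query 1 returns: [(13.0,)]
Query 2 returns: [(65,)]

Reason: AVG vs SUM give different aggregate values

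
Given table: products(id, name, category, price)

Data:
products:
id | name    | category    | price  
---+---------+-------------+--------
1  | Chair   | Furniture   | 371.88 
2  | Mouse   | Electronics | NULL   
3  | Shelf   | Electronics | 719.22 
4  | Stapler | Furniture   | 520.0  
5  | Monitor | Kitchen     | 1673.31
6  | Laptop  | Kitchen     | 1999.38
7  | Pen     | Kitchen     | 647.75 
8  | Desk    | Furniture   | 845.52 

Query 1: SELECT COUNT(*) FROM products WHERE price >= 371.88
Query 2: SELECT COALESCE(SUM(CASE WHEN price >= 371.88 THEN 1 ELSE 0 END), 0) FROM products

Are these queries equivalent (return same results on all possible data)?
Yes, equivalent

Both queries return: [(7,)]

Reason: COUNT with WHERE vs conditional SUM (COALESCE handles empty-table NULL)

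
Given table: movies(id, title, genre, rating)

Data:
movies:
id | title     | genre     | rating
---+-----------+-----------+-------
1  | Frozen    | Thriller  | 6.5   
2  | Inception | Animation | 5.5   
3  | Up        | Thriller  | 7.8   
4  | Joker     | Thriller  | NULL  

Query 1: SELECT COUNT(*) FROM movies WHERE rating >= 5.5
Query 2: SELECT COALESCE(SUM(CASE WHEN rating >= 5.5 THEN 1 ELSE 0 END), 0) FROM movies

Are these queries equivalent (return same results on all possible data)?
Yes, equivalent

Both queries return: [(3,)]

Reason: COUNT with WHERE vs conditional SUM (COALESCE handles empty-table NULL)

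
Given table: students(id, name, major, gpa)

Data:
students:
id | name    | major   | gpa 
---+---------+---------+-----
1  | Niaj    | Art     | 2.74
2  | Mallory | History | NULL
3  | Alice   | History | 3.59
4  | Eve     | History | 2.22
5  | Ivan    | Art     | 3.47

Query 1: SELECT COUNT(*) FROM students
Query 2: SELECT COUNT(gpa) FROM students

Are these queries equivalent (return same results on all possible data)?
No, not equivalent

Query 1 returns: [(5,)]
Query 2 returns: [(4,)]

Reason: COUNT(*) includes NULLs, COUNT(column) excludes them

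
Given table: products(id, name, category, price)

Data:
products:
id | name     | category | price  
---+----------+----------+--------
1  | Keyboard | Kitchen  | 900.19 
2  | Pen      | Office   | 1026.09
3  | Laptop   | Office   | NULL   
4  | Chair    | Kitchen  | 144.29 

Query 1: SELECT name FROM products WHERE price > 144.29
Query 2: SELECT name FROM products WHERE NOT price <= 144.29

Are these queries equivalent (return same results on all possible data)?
Yes, equivalent

Both queries return: [('Keyboard',), ('Pen',)]

Reason: Both filter price > 144.29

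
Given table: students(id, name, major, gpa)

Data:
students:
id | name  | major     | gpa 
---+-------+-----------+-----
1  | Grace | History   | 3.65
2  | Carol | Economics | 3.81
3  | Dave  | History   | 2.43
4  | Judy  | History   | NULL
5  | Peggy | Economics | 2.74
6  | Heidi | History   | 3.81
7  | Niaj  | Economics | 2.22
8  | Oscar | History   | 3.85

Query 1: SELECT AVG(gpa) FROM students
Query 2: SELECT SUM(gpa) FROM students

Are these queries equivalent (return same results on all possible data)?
No, not equivalent

Query 1 returns: [(3.2157142857142857,)]
Query 2 returns: [(22.51,)]

Reason: AVG vs SUM give different aggregate values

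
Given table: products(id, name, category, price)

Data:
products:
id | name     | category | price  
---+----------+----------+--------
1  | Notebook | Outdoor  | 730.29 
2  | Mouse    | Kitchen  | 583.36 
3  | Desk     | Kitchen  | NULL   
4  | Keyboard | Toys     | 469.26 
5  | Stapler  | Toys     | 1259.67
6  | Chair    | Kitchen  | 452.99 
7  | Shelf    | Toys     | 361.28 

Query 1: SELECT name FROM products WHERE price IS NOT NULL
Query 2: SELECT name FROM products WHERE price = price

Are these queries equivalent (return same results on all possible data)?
Yes, equivalent

Both queries return: [('Chair',), ('Keyboard',), ('Mouse',), ('Notebook',), ('Shelf',), ('Stapler',)]

Reason: IS NOT NULL vs self-equality (both exclude NULLs)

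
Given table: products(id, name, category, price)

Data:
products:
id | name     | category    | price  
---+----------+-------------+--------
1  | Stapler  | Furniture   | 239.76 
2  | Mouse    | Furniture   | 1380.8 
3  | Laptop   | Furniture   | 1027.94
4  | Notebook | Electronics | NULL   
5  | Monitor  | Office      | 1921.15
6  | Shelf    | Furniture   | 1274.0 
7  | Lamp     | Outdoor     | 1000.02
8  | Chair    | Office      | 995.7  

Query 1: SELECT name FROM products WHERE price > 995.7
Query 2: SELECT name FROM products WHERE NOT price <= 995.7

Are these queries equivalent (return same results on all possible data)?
Yes, equivalent

Both queries return: [('Lamp',), ('Laptop',), ('Monitor',), ('Mouse',), ('Shelf',)]

Reason: Both filter price > 995.7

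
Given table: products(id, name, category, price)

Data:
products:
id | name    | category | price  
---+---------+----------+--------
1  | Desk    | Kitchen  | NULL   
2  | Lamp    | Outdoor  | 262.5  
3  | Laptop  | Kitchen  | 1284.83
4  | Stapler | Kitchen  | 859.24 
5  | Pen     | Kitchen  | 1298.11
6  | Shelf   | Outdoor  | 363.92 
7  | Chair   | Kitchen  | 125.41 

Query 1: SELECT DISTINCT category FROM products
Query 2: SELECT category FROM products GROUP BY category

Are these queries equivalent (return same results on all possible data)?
Yes, equivalent

Both queries return: [('Kitchen',), ('Outdoor',)]

Reason: Both get unique categorys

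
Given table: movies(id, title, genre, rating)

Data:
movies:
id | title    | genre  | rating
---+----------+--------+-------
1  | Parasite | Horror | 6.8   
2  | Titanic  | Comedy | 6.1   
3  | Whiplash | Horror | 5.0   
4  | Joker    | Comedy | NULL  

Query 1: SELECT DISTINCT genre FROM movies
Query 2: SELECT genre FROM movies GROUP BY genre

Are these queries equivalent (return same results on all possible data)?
Yes, equivalent

Both queries return: [('Comedy',), ('Horror',)]

Reason: Both get unique genres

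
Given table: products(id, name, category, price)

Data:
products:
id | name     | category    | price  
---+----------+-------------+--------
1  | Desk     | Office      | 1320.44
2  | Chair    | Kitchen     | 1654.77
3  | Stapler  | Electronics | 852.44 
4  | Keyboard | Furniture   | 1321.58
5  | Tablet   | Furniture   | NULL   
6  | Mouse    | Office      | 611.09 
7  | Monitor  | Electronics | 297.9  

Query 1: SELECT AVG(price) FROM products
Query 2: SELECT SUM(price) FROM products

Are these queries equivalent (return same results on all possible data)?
No, not equivalent

Query 1 returns: [(1009.7033333333334,)]
Query 2 returns: [(6058.22,)]

Reason: AVG vs SUM give different aggregate values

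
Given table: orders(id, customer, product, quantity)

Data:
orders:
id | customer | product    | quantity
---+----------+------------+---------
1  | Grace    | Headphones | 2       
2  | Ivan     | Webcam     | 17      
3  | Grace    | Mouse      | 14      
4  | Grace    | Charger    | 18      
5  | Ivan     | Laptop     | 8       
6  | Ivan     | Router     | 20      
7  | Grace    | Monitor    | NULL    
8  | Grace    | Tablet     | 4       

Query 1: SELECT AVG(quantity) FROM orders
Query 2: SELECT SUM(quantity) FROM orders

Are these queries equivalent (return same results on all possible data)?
No, not equivalent

Query 1 returns: [(11.857142857142858,)]
Query 2 returns: [(83,)]

Reason: AVG vs SUM give different aggregate values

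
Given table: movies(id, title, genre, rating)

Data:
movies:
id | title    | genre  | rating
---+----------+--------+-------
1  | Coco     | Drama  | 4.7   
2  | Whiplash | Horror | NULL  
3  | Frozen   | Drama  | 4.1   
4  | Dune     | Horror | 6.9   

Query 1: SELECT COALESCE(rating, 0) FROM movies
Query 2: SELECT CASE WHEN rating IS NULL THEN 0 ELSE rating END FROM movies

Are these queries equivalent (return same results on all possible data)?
Yes, equivalent

Both queries return: [(0,), (4.1,), (4.7,), (6.9,)]

Reason: COALESCE vs CASE for NULL handling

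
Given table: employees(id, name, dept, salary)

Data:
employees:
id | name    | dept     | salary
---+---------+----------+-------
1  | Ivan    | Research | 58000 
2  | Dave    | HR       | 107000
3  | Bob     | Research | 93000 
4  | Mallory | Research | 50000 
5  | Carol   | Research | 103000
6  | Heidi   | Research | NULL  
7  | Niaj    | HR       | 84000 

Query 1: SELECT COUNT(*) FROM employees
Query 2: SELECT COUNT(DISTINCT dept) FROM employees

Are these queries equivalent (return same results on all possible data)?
No, not equivalent

Query 1 returns: [(7,)]
Query 2 returns: [(2,)]

Reason: COUNT(*) counts rows, COUNT(DISTINCT dept) counts unique depts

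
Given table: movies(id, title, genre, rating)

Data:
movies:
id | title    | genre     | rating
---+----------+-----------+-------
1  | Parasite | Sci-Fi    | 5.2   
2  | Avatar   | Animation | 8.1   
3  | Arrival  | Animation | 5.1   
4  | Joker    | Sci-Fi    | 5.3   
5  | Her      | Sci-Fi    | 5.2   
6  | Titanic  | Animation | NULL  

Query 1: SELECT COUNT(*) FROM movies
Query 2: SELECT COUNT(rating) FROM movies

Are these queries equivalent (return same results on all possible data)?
No, not equivalent

Query 1 returns: [(6,)]
Query 2 returns: [(5,)]

Reason: COUNT(*) includes NULLs, COUNT(column) excludes them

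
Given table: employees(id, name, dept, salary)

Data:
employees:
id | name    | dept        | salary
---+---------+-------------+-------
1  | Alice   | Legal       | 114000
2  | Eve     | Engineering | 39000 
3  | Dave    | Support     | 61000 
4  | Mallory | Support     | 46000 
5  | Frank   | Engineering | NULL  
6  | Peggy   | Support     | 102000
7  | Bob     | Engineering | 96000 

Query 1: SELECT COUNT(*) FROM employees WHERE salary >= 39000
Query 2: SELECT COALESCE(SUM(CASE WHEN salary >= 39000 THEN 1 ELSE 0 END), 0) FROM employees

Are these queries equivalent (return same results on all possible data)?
Yes, equivalent

Both queries return: [(6,)]

Reason: COUNT with WHERE vs conditional SUM (COALESCE handles empty-table NULL)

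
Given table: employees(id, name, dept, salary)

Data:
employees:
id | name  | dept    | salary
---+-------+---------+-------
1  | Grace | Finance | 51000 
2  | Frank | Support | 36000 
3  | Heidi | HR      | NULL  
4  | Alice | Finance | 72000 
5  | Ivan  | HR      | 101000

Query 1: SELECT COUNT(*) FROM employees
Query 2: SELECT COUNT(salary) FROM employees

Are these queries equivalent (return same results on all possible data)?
No, not equivalent

Query 1 returns: [(5,)]
Query 2 returns: [(4,)]

Reason: COUNT(*) includes NULLs, COUNT(column) excludes them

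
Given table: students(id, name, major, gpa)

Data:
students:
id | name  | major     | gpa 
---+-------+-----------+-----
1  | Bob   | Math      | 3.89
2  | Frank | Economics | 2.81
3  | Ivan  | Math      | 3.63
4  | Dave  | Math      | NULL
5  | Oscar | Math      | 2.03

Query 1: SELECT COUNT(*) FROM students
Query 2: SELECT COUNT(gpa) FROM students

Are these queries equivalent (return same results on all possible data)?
No, not equivalent

Query 1 returns: [(5,)]
Query 2 returns: [(4,)]

Reason: COUNT(*) includes NULLs, COUNT(column) excludes them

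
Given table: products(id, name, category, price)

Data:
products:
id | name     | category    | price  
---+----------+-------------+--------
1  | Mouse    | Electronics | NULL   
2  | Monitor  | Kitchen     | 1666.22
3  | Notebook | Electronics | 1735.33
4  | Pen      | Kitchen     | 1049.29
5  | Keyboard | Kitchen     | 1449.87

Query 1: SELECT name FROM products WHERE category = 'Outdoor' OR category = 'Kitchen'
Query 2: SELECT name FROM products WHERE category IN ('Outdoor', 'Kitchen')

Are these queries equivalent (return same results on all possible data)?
Yes, equivalent

Both queries return: [('Keyboard',), ('Monitor',), ('Pen',)]

Reason: OR vs IN are equivalent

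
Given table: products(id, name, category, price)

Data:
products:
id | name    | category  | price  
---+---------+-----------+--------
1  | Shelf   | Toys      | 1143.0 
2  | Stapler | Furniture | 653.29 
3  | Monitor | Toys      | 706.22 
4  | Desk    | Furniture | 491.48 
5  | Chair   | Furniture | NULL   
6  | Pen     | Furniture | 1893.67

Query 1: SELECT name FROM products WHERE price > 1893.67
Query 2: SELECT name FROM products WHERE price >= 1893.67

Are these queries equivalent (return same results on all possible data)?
No, not equivalent

Query 1 returns: []
Query 2 returns: [('Pen',)]

Reason: > vs >= gives different results when price = 1893.67 exists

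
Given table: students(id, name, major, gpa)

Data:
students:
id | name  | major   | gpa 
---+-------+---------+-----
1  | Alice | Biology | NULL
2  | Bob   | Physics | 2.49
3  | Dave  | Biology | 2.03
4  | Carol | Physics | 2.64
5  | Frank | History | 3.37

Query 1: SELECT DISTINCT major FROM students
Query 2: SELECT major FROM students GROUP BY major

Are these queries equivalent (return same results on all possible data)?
Yes, equivalent

Both queries return: [('Biology',), ('History',), ('Physics',)]

Reason: Both get unique majors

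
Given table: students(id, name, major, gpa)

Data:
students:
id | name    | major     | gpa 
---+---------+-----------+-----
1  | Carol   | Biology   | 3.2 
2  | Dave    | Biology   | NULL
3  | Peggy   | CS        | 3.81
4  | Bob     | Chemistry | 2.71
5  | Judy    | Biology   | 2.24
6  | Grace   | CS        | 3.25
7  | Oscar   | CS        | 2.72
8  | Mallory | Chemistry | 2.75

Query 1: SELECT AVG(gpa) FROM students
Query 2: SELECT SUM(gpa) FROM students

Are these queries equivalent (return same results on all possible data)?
No, not equivalent

Query 1 returns: [(2.954285714285714,)]
Query 2 returns: [(20.68,)]

Reason: AVG vs SUM give different aggregate values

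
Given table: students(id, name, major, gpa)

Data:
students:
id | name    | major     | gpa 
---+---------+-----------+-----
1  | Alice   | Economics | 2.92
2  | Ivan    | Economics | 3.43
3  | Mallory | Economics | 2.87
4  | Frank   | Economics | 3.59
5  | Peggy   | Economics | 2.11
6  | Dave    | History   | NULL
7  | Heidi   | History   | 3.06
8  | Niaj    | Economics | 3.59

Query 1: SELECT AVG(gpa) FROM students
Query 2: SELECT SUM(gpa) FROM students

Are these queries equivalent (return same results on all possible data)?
No, not equivalent

Query 1 returns: [(3.0814285714285714,)]
Query 2 returns: [(21.57,)]

Reason: AVG vs SUM give different aggregate values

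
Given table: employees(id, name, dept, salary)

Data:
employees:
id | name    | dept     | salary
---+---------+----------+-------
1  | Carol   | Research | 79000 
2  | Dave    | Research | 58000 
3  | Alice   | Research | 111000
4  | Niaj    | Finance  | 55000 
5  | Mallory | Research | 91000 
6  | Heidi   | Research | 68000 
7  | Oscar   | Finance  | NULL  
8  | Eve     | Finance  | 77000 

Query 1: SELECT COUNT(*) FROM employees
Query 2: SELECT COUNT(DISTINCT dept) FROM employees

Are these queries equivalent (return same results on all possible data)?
No, not equivalent

Query 1 returns: [(8,)]
Query 2 returns: [(2,)]

Reason: COUNT(*) counts rows, COUNT(DISTINCT dept) counts unique depts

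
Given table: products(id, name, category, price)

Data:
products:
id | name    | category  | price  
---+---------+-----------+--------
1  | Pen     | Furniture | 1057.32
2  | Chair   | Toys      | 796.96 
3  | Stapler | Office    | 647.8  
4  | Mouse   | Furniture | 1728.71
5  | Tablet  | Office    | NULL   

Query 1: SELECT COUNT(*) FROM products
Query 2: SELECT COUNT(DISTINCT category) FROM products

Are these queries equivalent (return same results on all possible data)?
No, not equivalent

Query 1 returns: [(5,)]
Query 2 returns: [(3,)]

Reason: COUNT(*) counts rows, COUNT(DISTINCT category) counts unique categorys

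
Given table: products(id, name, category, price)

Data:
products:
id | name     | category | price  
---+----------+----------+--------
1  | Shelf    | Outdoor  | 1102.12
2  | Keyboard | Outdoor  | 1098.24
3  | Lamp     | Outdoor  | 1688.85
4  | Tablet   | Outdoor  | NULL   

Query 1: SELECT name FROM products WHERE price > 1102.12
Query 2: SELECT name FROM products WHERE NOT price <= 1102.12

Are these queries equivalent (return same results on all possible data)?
Yes, equivalent

Both queries return: [('Lamp',)]

Reason: Both filter price > 1102.12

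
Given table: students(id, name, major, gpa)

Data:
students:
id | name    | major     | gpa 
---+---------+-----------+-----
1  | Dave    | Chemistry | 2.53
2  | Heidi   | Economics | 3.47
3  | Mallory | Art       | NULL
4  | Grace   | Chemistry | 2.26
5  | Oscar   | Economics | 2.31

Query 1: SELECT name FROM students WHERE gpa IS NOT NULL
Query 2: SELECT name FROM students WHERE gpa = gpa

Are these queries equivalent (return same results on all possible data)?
Yes, equivalent

Both queries return: [('Dave',), ('Grace',), ('Heidi',), ('Oscar',)]

Reason: IS NOT NULL vs self-equality (both exclude NULLs)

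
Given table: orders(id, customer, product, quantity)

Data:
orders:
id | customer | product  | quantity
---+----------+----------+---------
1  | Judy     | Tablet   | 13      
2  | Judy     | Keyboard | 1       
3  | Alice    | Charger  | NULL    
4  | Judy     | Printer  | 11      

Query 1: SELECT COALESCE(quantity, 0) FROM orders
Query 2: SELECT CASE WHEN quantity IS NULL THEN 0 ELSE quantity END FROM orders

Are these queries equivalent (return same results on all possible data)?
Yes, equivalent

Both queries return: [(0,), (1,), (11,), (13,)]

Reason: COALESCE vs CASE for NULL handling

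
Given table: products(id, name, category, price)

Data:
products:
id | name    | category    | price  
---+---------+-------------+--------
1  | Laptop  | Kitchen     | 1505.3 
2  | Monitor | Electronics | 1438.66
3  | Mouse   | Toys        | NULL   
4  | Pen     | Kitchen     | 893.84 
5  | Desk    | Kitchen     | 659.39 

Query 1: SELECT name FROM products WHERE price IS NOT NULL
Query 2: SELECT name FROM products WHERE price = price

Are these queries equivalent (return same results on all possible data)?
Yes, equivalent

Both queries return: [('Desk',), ('Laptop',), ('Monitor',), ('Pen',)]

Reason: IS NOT NULL vs self-equality (both exclude NULLs)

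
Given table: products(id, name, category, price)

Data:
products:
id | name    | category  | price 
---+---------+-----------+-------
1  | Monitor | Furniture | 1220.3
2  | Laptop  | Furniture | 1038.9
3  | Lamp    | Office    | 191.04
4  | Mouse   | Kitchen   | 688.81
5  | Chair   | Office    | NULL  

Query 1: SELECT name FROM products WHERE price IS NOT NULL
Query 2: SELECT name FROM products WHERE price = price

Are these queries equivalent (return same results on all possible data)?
Yes, equivalent

Both queries return: [('Lamp',), ('Laptop',), ('Monitor',), ('Mouse',)]

Reason: IS NOT NULL vs self-equality (both exclude NULLs)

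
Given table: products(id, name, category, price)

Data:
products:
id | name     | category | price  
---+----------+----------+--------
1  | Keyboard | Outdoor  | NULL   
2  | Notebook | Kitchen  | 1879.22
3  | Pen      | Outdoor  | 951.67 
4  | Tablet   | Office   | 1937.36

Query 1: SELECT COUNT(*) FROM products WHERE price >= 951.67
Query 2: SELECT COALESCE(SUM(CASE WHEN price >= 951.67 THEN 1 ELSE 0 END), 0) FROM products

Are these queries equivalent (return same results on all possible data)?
Yes, equivalent

Both queries return: [(3,)]

Reason: COUNT with WHERE vs conditional SUM (COALESCE handles empty-table NULL)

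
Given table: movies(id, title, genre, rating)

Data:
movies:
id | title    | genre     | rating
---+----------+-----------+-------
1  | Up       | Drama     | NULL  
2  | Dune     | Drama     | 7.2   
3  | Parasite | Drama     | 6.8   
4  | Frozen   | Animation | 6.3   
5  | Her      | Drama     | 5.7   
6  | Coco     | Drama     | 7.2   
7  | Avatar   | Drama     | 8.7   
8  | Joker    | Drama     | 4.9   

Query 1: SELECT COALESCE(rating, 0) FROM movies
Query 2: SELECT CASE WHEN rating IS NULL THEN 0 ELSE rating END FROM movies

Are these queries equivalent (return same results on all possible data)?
Yes, equivalent

Both queries return: [(0,), (4.9,), (5.7,), (6.3,), (6.8,), (7.2,), (7.2,), (8.7,)]

Reason: COALESCE vs CASE for NULL handling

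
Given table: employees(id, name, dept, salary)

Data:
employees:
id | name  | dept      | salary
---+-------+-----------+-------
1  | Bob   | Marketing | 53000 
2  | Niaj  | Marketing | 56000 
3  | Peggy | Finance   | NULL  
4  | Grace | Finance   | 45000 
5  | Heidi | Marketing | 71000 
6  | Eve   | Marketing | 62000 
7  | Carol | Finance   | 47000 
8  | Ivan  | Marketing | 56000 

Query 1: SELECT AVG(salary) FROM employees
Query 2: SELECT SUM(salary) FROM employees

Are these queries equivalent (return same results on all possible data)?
No, not equivalent

Query 1 returns: [(55714.28571428572,)]
Query 2 returns: [(390000,)]

Reason: AVG vs SUM give different aggregate values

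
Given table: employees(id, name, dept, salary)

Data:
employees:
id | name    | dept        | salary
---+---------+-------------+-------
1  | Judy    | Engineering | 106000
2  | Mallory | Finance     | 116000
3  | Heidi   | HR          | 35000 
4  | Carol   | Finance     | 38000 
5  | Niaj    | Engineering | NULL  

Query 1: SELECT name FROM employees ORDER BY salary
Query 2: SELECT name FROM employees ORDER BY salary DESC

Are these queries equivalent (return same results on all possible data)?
No, not equivalent

Query 1 returns: [('Niaj',), ('Heidi',), ('Carol',), ('Judy',), ('Mallory',)]
Query 2 returns: [('Mallory',), ('Judy',), ('Carol',), ('Heidi',), ('Niaj',)]

Reason: ASC vs DESC gives opposite ordering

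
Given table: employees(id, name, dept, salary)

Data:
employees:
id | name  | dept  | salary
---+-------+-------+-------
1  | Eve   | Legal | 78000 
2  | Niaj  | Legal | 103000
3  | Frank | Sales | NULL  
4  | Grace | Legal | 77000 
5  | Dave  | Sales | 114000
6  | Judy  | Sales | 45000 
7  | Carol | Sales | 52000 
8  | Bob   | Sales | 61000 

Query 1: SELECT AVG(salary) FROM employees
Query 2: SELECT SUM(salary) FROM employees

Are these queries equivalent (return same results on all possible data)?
No, not equivalent

Query 1 returns: [(75714.28571428571,)]
Query 2 returns: [(530000,)]

Reason: AVG vs SUM give different aggregate values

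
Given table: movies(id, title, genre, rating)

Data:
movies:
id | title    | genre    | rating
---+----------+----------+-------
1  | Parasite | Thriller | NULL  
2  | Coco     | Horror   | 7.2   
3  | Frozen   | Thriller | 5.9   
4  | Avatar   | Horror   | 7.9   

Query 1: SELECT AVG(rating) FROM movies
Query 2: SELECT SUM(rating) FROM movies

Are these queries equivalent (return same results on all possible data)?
No, not equivalent

Query 1 returns: [(7.0,)]
Query 2 returns: [(21.0,)]

Reason: AVG vs SUM give different aggregate values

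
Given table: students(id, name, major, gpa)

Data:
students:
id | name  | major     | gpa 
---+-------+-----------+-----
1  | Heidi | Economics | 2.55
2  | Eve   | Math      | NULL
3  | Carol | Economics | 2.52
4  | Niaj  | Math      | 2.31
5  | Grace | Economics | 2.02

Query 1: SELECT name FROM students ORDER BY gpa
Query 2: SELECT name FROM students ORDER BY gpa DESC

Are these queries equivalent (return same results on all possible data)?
No, not equivalent

Query 1 returns: [('Eve',), ('Grace',), ('Niaj',), ('Carol',), ('Heidi',)]
Query 2 returns: [('Heidi',), ('Carol',), ('Niaj',), ('Grace',), ('Eve',)]

Reason: ASC vs DESC gives opposite ordering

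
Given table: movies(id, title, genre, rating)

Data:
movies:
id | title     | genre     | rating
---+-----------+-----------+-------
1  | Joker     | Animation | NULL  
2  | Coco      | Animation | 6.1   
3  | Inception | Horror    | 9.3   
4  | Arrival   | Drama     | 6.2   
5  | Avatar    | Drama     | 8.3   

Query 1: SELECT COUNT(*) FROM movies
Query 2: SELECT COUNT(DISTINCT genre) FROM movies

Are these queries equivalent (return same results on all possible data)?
No, not equivalent

Query 1 returns: [(5,)]
Query 2 returns: [(3,)]

Reason: COUNT(*) counts rows, COUNT(DISTINCT genre) counts unique genres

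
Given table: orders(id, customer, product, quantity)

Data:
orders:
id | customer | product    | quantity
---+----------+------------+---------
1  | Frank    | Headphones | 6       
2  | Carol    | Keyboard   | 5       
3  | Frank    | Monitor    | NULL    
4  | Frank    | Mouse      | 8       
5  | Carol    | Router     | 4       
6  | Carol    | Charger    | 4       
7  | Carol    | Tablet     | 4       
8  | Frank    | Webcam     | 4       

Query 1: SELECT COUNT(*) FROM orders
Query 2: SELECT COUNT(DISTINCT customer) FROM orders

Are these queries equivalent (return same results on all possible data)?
No, not equivalent

Query 1 returns: [(8,)]
Query 2 returns: [(2,)]

Reason: COUNT(*) counts rows, COUNT(DISTINCT customer) counts unique customers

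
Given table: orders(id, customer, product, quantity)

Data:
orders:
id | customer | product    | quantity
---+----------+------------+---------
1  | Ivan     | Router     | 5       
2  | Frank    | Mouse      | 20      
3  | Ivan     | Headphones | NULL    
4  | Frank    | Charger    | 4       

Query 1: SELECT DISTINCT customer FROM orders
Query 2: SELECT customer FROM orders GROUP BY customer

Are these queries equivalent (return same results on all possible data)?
Yes, equivalent

Both queries return: [('Frank',), ('Ivan',)]

Reason: Both get unique customers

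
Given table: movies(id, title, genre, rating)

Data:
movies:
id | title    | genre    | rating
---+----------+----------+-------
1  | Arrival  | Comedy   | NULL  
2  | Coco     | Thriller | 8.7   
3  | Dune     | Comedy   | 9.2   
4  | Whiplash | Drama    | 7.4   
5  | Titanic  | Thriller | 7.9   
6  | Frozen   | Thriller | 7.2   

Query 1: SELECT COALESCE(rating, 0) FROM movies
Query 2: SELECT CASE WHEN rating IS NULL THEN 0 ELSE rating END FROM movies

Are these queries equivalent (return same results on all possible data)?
Yes, equivalent

Both queries return: [(0,), (7.2,), (7.4,), (7.9,), (8.7,), (9.2,)]

Reason: COALESCE vs CASE for NULL handling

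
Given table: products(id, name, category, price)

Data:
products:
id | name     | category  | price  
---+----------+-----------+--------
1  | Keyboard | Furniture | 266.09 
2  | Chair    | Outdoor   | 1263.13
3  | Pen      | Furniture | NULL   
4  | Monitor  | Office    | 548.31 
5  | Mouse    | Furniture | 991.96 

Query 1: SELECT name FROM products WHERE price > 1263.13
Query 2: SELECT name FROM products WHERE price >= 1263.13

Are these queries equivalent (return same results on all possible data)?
No, not equivalent

Query 1 returns: []
Query 2 returns: [('Chair',)]

Reason: > vs >= gives different results when price = 1263.13 exists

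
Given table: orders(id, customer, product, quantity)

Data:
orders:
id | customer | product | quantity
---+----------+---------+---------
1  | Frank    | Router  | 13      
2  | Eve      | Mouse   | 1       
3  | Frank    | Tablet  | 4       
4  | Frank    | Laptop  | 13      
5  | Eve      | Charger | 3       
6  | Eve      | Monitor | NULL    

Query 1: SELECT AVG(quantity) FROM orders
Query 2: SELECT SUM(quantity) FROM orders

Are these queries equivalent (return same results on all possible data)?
No, not equivalent

Query 1 returns: [(6.8,)]
Query 2 returns: [(34,)]

Reason: AVG vs SUM give different aggregate values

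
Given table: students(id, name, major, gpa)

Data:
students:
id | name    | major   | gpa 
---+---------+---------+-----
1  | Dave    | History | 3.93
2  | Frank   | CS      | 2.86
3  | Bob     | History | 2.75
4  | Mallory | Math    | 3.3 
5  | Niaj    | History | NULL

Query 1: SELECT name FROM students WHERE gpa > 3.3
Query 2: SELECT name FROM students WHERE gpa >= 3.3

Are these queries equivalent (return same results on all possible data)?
No, not equivalent

Query 1 returns: [('Dave',)]
Query 2 returns: [('Dave',), ('Mallory',)]

Reason: > vs >= gives different results when gpa = 3.3 exists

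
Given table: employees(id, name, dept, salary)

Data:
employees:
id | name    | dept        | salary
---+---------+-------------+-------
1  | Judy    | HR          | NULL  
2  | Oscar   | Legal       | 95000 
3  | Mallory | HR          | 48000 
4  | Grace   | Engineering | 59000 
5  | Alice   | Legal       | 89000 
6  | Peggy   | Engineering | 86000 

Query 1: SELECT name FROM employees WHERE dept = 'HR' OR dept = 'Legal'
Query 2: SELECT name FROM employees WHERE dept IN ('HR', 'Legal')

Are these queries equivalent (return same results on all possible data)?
Yes, equivalent

Both queries return: [('Alice',), ('Judy',), ('Mallory',), ('Oscar',)]

Reason: OR vs IN are equivalent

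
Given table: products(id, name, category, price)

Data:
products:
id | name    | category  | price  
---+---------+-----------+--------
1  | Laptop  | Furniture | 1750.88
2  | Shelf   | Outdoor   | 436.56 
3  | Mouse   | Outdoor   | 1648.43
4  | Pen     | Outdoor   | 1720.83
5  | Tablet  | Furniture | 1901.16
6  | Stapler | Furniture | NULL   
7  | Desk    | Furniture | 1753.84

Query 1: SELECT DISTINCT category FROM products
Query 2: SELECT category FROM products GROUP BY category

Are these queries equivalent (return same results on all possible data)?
Yes, equivalent

Both queries return: [('Furniture',), ('Outdoor',)]

Reason: Both get unique categorys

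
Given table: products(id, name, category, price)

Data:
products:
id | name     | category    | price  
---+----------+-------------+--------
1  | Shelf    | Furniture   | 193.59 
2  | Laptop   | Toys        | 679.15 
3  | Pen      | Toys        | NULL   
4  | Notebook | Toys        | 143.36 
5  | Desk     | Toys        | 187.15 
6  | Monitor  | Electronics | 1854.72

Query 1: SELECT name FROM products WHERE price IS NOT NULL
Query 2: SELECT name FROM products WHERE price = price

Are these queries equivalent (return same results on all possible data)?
Yes, equivalent

Both queries return: [('Desk',), ('Laptop',), ('Monitor',), ('Notebook',), ('Shelf',)]

Reason: IS NOT NULL vs self-equality (both exclude NULLs)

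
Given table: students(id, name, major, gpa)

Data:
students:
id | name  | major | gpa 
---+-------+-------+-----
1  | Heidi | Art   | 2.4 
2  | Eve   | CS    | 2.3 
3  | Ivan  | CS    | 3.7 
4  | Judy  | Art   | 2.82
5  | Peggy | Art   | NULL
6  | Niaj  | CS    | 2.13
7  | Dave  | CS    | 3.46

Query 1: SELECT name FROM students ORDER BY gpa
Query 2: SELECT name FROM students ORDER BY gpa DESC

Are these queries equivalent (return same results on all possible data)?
No, not equivalent

Query 1 returns: [('Peggy',), ('Niaj',), ('Eve',), ('Heidi',), ('Judy',), ('Dave',), ('Ivan',)]
Query 2 returns: [('Ivan',), ('Dave',), ('Judy',), ('Heidi',), ('Eve',), ('Niaj',), ('Peggy',)]

Reason: ASC vs DESC gives opposite ordering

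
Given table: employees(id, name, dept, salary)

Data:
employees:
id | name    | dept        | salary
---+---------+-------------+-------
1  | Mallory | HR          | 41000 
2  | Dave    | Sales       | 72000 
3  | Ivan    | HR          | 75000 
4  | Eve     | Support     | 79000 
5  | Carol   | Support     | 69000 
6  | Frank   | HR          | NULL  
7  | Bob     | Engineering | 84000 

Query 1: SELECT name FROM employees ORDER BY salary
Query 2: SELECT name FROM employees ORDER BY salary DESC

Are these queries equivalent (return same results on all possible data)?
No, not equivalent

Query 1 returns: [('Frank',), ('Mallory',), ('Carol',), ('Dave',), ('Ivan',), ('Eve',), ('Bob',)]
Query 2 returns: [('Bob',), ('Eve',), ('Ivan',), ('Dave',), ('Carol',), ('Mallory',), ('Frank',)]

Reason: ASC vs DESC gives opposite ordering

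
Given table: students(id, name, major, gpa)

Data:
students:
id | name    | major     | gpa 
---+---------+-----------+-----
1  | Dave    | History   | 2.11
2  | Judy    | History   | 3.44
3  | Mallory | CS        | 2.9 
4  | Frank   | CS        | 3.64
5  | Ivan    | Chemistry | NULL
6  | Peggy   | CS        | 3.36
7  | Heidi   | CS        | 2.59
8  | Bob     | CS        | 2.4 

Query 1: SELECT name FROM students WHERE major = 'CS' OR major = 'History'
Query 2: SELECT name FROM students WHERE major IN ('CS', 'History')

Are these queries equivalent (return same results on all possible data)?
Yes, equivalent

Both queries return: [('Bob',), ('Dave',), ('Frank',), ('Heidi',), ('Judy',), ('Mallory',), ('Peggy',)]

Reason: OR vs IN are equivalent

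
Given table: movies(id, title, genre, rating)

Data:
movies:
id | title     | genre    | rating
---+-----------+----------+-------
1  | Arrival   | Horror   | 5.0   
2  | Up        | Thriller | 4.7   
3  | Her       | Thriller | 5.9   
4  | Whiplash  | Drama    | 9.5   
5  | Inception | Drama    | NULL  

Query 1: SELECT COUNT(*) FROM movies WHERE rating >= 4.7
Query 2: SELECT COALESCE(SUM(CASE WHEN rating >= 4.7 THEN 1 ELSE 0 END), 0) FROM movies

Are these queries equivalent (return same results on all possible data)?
Yes, equivalent

Both queries return: [(4,)]

Reason: COUNT with WHERE vs conditional SUM (COALESCE handles empty-table NULL)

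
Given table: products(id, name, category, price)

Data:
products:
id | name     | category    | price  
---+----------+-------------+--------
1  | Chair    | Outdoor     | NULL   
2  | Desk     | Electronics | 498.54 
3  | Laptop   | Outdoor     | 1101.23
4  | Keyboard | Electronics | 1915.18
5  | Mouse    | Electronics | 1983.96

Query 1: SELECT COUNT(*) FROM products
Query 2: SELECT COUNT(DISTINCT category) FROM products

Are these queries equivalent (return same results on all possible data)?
No, not equivalent

Query 1 returns: [(5,)]
Query 2 returns: [(2,)]

Reason: COUNT(*) counts rows, COUNT(DISTINCT category) counts unique categorys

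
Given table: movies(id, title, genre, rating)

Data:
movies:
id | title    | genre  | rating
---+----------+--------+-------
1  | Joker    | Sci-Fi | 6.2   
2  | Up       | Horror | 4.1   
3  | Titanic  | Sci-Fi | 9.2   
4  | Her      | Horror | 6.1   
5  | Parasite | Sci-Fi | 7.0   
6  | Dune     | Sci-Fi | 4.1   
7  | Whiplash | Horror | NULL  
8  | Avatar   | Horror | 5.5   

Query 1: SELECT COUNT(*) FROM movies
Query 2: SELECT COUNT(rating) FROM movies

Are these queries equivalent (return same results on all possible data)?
No, not equivalent

Query 1 returns: [(8,)]
Query 2 returns: [(7,)]

Reason: COUNT(*) includes NULLs, COUNT(column) excludes them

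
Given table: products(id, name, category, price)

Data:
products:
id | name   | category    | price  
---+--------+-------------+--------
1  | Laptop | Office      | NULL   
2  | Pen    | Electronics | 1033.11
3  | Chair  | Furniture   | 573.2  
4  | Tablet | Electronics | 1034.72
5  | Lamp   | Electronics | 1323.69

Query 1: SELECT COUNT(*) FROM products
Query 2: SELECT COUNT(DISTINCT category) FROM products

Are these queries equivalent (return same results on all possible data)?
No, not equivalent

Query 1 returns: [(5,)]
Query 2 returns: [(3,)]

Reason: COUNT(*) counts rows, COUNT(DISTINCT category) counts unique categorys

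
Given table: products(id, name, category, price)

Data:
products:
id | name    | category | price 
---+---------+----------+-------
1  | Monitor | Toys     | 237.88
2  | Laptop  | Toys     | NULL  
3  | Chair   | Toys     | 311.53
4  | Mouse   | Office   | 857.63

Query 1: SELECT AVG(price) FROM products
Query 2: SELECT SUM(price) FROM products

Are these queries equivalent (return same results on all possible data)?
No, not equivalent

Query 1 returns: [(469.0133333333333,)]
Query 2 returns: [(1407.04,)]

Reason: AVG vs SUM give different aggregate values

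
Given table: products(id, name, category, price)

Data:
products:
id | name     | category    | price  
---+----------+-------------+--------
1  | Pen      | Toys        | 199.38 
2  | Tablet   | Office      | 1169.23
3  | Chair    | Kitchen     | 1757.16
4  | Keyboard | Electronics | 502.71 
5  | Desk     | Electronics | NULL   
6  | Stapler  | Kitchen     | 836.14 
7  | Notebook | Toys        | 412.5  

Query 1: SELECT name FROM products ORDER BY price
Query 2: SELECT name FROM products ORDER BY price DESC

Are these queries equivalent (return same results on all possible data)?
No, not equivalent

Query 1 returns: [('Desk',), ('Pen',), ('Notebook',), ('Keyboard',), ('Stapler',), ('Tablet',), ('Chair',)]
Query 2 returns: [('Chair',), ('Tablet',), ('Stapler',), ('Keyboard',), ('Notebook',), ('Pen',), ('Desk',)]

Reason: ASC vs DESC gives opposite ordering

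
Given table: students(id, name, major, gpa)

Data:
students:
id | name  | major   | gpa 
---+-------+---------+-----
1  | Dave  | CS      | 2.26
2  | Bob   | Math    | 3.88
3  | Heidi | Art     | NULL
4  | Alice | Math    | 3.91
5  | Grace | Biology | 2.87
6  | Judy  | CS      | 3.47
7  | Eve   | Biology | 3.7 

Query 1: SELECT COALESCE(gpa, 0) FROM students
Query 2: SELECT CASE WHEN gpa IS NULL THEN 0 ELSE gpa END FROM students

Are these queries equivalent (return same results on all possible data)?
Yes, equivalent

Both queries return: [(0,), (2.26,), (2.87,), (3.47,), (3.7,), (3.88,), (3.91,)]

Reason: COALESCE vs CASE for NULL handling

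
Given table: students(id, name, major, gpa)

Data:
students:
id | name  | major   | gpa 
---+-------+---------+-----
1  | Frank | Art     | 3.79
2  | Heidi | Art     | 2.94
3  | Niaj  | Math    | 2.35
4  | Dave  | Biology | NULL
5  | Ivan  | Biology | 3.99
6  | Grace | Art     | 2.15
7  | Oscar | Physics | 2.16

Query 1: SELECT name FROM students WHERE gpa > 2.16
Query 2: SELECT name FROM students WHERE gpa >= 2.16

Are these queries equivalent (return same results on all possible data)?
No, not equivalent

Query 1 returns: [('Frank',), ('Heidi',), ('Niaj',), ('Ivan',)]
Query 2 returns: [('Frank',), ('Heidi',), ('Niaj',), ('Ivan',), ('Oscar',)]

Reason: > vs >= gives different results when gpa = 2.16 exists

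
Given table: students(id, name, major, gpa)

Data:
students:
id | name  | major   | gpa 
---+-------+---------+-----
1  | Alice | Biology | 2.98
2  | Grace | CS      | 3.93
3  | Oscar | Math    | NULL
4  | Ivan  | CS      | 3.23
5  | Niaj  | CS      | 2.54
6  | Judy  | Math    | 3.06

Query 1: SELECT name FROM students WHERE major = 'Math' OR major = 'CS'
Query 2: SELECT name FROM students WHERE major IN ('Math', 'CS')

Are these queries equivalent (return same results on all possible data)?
Yes, equivalent

Both queries return: [('Grace',), ('Ivan',), ('Judy',), ('Niaj',), ('Oscar',)]

Reason: OR vs IN are equivalent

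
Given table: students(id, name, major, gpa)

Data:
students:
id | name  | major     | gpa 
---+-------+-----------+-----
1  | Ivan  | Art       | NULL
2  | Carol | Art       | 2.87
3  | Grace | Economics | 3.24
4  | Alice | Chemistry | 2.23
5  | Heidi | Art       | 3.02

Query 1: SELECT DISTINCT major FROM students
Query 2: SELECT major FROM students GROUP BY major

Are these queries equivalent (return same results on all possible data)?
Yes, equivalent

Both queries return: [('Art',), ('Chemistry',), ('Economics',)]

Reason: Both get unique majors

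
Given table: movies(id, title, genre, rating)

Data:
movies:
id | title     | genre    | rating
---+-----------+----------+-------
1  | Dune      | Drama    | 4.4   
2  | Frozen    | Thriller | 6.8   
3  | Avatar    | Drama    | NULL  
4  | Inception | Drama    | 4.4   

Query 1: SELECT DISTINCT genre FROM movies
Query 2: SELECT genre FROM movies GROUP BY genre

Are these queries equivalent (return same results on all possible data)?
Yes, equivalent

Both queries return: [('Drama',), ('Thriller',)]

Reason: Both get unique genres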